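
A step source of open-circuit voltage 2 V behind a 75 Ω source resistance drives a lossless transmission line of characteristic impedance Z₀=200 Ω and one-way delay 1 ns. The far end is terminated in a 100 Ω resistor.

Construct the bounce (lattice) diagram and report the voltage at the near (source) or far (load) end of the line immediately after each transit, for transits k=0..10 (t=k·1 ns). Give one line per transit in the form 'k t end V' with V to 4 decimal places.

0 0 source 1.4545
1 1 load 0.9697
2 2 source 1.1901
3 3 load 1.1166
4 4 source 1.1500
5 5 load 1.1389
6 6 source 1.1439
7 7 load 1.1423
8 8 source 1.1430
9 9 load 1.1428
10 10 source 1.1429

Γ_L=-0.333333, Γ_S=-0.454545; launch V₁=2·200/275=1.454545
k=0 src: V=1.4545
k=1 load: inc=1.454545, refl=1.454545·-0.333333=-0.4848; V=0.000000+1.454545+-0.484848=0.9697
k=2 src: inc=-0.484848, refl=-0.484848·-0.454545=0.2204; V=1.454545+-0.484848+0.220386=1.1901
k=3 load: inc=0.220386, refl=0.220386·-0.333333=-0.0735; V=0.969697+0.220386+-0.073462=1.1166
k=4 src: inc=-0.073462, refl=-0.073462·-0.454545=0.0334; V=1.190083+-0.073462+0.033392=1.1500
k=5 load: inc=0.033392, refl=0.033392·-0.333333=-0.0111; V=1.116621+0.033392+-0.011131=1.1389
k=6 src: inc=-0.011131, refl=-0.011131·-0.454545=0.0051; V=1.150013+-0.011131+0.005059=1.1439
k=7 load: inc=0.005059, refl=0.005059·-0.333333=-0.0017; V=1.138882+0.005059+-0.001686=1.1423
k=8 src: inc=-0.001686, refl=-0.001686·-0.454545=0.0008; V=1.143941+-0.001686+0.000767=1.1430
k=9 load: inc=0.000767, refl=0.000767·-0.333333=-0.0003; V=1.142255+0.000767+-0.000256=1.1428
k=10 src: inc=-0.000256, refl=-0.000256·-0.454545=0.0001; V=1.143021+-0.000256+0.000116=1.1429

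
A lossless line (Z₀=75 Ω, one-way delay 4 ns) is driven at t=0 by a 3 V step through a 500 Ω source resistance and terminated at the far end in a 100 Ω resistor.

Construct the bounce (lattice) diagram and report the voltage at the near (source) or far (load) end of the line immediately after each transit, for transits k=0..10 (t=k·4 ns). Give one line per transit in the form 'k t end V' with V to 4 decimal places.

Γ_L=0.142857, Γ_S=0.739130; launch V₁=3·75/575=0.391304
k=0 src: V=0.3913
k=1 load: inc=0.391304, refl=0.391304·0.142857=0.0559; V=0.000000+0.391304+0.055901=0.4472
k=2 src: inc=0.055901, refl=0.055901·0.739130=0.0413; V=0.391304+0.055901+0.041318=0.4885
k=3 load: inc=0.041318, refl=0.041318·0.142857=0.0059; V=0.447205+0.041318+0.005903=0.4944
k=4 src: inc=0.005903, refl=0.005903·0.739130=0.0044; V=0.488523+0.005903+0.004363=0.4988
k=5 load: inc=0.004363, refl=0.004363·0.142857=0.0006; V=0.494425+0.004363+0.000623=0.4994
k=6 src: inc=0.000623, refl=0.000623·0.739130=0.0005; V=0.498788+0.000623+0.000461=0.4999
k=7 load: inc=0.000461, refl=0.000461·0.142857=0.0001; V=0.499411+0.000461+0.000066=0.4999
k=8 src: inc=0.000066, refl=0.000066·0.739130=0.0000; V=0.499872+0.000066+0.000049=0.5000
k=9 load: inc=0.000049, refl=0.000049·0.142857=0.0000; V=0.499938+0.000049+0.000007=0.5000
k=10 src: inc=0.000007, refl=0.000007·0.739130=0.0000; V=0.499986+0.000007+0.000005=0.5000

0 0 source 0.3913
1 4 load 0.4472
2 8 source 0.4885
3 12 load 0.4944
4 16 source 0.4988
5 20 load 0.4994
6 24 source 0.4999
7 28 load 0.4999
8 32 source 0.5000
9 36 load 0.5000
10 40 source 0.5000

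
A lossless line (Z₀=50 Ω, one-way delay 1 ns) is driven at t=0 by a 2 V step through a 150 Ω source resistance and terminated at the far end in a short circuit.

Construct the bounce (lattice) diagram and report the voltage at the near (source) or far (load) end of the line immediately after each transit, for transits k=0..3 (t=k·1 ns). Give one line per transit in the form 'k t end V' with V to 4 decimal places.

0 0 source 0.5000
1 1 load 0.0000
2 2 source -0.2500
3 3 load 0.0000

Γ_L=-1.000000, Γ_S=0.500000; launch V₁=2·50/200=0.500000
k=0 src: V=0.5000
k=1 load: inc=0.500000, refl=0.500000·-1.000000=-0.5000; V=0.000000+0.500000+-0.500000=0.0000
k=2 src: inc=-0.500000, refl=-0.500000·0.500000=-0.2500; V=0.500000+-0.500000+-0.250000=-0.2500
k=3 load: inc=-0.250000, refl=-0.250000·-1.000000=0.2500; V=0.000000+-0.250000+0.250000=0.0000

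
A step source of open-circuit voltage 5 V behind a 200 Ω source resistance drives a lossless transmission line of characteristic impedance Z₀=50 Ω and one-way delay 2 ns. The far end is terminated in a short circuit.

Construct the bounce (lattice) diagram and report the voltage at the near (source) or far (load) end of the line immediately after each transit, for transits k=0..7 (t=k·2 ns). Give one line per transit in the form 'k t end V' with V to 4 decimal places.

Γ_L=-1.000000, Γ_S=0.600000; launch V₁=5·50/250=1.000000
k=0 src: V=1.0000
k=1 load: inc=1.000000, refl=1.000000·-1.000000=-1.0000; V=0.000000+1.000000+-1.000000=0.0000
k=2 src: inc=-1.000000, refl=-1.000000·0.600000=-0.6000; V=1.000000+-1.000000+-0.600000=-0.6000
k=3 load: inc=-0.600000, refl=-0.600000·-1.000000=0.6000; V=0.000000+-0.600000+0.600000=0.0000
k=4 src: inc=0.600000, refl=0.600000·0.600000=0.3600; V=-0.600000+0.600000+0.360000=0.3600
k=5 load: inc=0.360000, refl=0.360000·-1.000000=-0.3600; V=0.000000+0.360000+-0.360000=0.0000
k=6 src: inc=-0.360000, refl=-0.360000·0.600000=-0.2160; V=0.360000+-0.360000+-0.216000=-0.2160
k=7 load: inc=-0.216000, refl=-0.216000·-1.000000=0.2160; V=0.000000+-0.216000+0.216000=0.0000

0 0 source 1.0000
1 2 load 0.0000
2 4 source -0.6000
3 6 load 0.0000
4 8 source 0.3600
5 10 load 0.0000
6 12 source -0.2160
7 14 load 0.0000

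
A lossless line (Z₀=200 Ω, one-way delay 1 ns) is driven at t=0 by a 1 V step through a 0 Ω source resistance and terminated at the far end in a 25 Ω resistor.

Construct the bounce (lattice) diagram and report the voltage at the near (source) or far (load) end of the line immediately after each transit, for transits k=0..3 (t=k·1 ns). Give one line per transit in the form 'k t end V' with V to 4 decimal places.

0 0 source 1.0000
1 1 load 0.2222
2 2 source 1.0000
3 3 load 0.3951

Γ_L=-0.777778, Γ_S=-1.000000; launch V₁=1·200/200=1.000000
k=0 src: V=1.0000
k=1 load: inc=1.000000, refl=1.000000·-0.777778=-0.7778; V=0.000000+1.000000+-0.777778=0.2222
k=2 src: inc=-0.777778, refl=-0.777778·-1.000000=0.7778; V=1.000000+-0.777778+0.777778=1.0000
k=3 load: inc=0.777778, refl=0.777778·-0.777778=-0.6049; V=0.222222+0.777778+-0.604938=0.3951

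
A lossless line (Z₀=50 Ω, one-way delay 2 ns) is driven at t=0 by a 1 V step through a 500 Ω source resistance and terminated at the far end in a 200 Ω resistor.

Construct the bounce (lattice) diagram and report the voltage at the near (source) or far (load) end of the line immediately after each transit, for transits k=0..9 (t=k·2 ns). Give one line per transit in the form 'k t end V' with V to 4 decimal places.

0 0 source 0.0909
1 2 load 0.1455
2 4 source 0.1901
3 6 load 0.2169
4 8 source 0.2388
5 10 load 0.2519
6 12 source 0.2627
7 14 load 0.2691
8 16 source 0.2744
9 18 load 0.2776

Γ_L=0.600000, Γ_S=0.818182; launch V₁=1·50/550=0.090909
k=0 src: V=0.0909
k=1 load: inc=0.090909, refl=0.090909·0.600000=0.0545; V=0.000000+0.090909+0.054545=0.1455
k=2 src: inc=0.054545, refl=0.054545·0.818182=0.0446; V=0.090909+0.054545+0.044628=0.1901
k=3 load: inc=0.044628, refl=0.044628·0.600000=0.0268; V=0.145455+0.044628+0.026777=0.2169
k=4 src: inc=0.026777, refl=0.026777·0.818182=0.0219; V=0.190083+0.026777+0.021908=0.2388
k=5 load: inc=0.021908, refl=0.021908·0.600000=0.0131; V=0.216860+0.021908+0.013145=0.2519
k=6 src: inc=0.013145, refl=0.013145·0.818182=0.0108; V=0.238768+0.013145+0.010755=0.2627
k=7 load: inc=0.010755, refl=0.010755·0.600000=0.0065; V=0.251913+0.010755+0.006453=0.2691
k=8 src: inc=0.006453, refl=0.006453·0.818182=0.0053; V=0.262668+0.006453+0.005280=0.2744
k=9 load: inc=0.005280, refl=0.005280·0.600000=0.0032; V=0.269121+0.005280+0.003168=0.2776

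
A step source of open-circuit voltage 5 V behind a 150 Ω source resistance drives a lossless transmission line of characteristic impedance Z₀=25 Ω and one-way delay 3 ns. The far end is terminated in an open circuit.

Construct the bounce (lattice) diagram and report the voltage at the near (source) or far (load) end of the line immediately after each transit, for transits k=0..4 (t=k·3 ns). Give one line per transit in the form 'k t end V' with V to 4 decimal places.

Γ_L=1.000000, Γ_S=0.714286; launch V₁=5·25/175=0.714286
k=0 src: V=0.7143
k=1 load: inc=0.714286, refl=0.714286·1.000000=0.7143; V=0.000000+0.714286+0.714286=1.4286
k=2 src: inc=0.714286, refl=0.714286·0.714286=0.5102; V=0.714286+0.714286+0.510204=1.9388
k=3 load: inc=0.510204, refl=0.510204·1.000000=0.5102; V=1.428571+0.510204+0.510204=2.4490
k=4 src: inc=0.510204, refl=0.510204·0.714286=0.3644; V=1.938776+0.510204+0.364431=2.8134

0 0 source 0.7143
1 3 load 1.4286
2 6 source 1.9388
3 9 load 2.4490
4 12 source 2.8134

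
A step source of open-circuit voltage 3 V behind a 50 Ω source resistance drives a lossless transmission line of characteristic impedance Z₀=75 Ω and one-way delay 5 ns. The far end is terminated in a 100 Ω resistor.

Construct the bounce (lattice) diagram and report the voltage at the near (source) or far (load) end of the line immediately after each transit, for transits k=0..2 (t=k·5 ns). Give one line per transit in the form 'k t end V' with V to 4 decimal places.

Γ_L=0.142857, Γ_S=-0.200000; launch V₁=3·75/125=1.800000
k=0 src: V=1.8000
k=1 load: inc=1.800000, refl=1.800000·0.142857=0.2571; V=0.000000+1.800000+0.257143=2.0571
k=2 src: inc=0.257143, refl=0.257143·-0.200000=-0.0514; V=1.800000+0.257143+-0.051429=2.0057

0 0 source 1.8000
1 5 load 2.0571
2 10 source 2.0057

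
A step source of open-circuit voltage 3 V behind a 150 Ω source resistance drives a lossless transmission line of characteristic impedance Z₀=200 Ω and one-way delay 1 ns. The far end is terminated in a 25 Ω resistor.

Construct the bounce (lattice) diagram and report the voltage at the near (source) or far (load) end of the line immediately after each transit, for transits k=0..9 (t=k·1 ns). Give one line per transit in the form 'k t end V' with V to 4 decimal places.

0 0 source 1.7143
1 1 load 0.3810
2 2 source 0.5714
3 3 load 0.4233
4 4 source 0.4444
5 5 load 0.4280
6 6 source 0.4303
7 7 load 0.4285
8 8 source 0.4288
9 9 load 0.4286

Γ_L=-0.777778, Γ_S=-0.142857; launch V₁=3·200/350=1.714286
k=0 src: V=1.7143
k=1 load: inc=1.714286, refl=1.714286·-0.777778=-1.3333; V=0.000000+1.714286+-1.333333=0.3810
k=2 src: inc=-1.333333, refl=-1.333333·-0.142857=0.1905; V=1.714286+-1.333333+0.190476=0.5714
k=3 load: inc=0.190476, refl=0.190476·-0.777778=-0.1481; V=0.380952+0.190476+-0.148148=0.4233
k=4 src: inc=-0.148148, refl=-0.148148·-0.142857=0.0212; V=0.571429+-0.148148+0.021164=0.4444
k=5 load: inc=0.021164, refl=0.021164·-0.777778=-0.0165; V=0.423280+0.021164+-0.016461=0.4280
k=6 src: inc=-0.016461, refl=-0.016461·-0.142857=0.0024; V=0.444444+-0.016461+0.002352=0.4303
k=7 load: inc=0.002352, refl=0.002352·-0.777778=-0.0018; V=0.427984+0.002352+-0.001829=0.4285
k=8 src: inc=-0.001829, refl=-0.001829·-0.142857=0.0003; V=0.430335+-0.001829+0.000261=0.4288
k=9 load: inc=0.000261, refl=0.000261·-0.777778=-0.0002; V=0.428506+0.000261+-0.000203=0.4286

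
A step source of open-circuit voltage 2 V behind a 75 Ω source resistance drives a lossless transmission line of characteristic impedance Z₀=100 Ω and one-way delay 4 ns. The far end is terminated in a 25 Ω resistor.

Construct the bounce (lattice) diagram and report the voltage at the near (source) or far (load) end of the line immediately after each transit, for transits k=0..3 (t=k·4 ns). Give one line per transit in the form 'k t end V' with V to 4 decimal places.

Γ_L=-0.600000, Γ_S=-0.142857; launch V₁=2·100/175=1.142857
k=0 src: V=1.1429
k=1 load: inc=1.142857, refl=1.142857·-0.600000=-0.6857; V=0.000000+1.142857+-0.685714=0.4571
k=2 src: inc=-0.685714, refl=-0.685714·-0.142857=0.0980; V=1.142857+-0.685714+0.097959=0.5551
k=3 load: inc=0.097959, refl=0.097959·-0.600000=-0.0588; V=0.457143+0.097959+-0.058776=0.4963

0 0 source 1.1429
1 4 load 0.4571
2 8 source 0.5551
3 12 load 0.4963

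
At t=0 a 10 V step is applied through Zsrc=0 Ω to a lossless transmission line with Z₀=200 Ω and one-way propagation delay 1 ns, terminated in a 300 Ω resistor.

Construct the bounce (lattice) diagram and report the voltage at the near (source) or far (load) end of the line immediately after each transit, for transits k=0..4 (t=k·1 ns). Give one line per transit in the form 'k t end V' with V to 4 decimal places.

0 0 source 10.0000
1 1 load 12.0000
2 2 source 10.0000
3 3 load 9.6000
4 4 source 10.0000

Γ_L=0.200000, Γ_S=-1.000000; launch V₁=10·200/200=10.000000
k=0 src: V=10.0000
k=1 load: inc=10.000000, refl=10.000000·0.200000=2.0000; V=0.000000+10.000000+2.000000=12.0000
k=2 src: inc=2.000000, refl=2.000000·-1.000000=-2.0000; V=10.000000+2.000000+-2.000000=10.0000
k=3 load: inc=-2.000000, refl=-2.000000·0.200000=-0.4000; V=12.000000+-2.000000+-0.400000=9.6000
k=4 src: inc=-0.400000, refl=-0.400000·-1.000000=0.4000; V=10.000000+-0.400000+0.400000=10.0000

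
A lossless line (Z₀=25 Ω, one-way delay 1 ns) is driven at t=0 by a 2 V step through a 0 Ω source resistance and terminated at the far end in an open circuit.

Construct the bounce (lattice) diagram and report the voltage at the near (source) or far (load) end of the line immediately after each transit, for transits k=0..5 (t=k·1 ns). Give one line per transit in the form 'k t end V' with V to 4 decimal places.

Γ_L=1.000000, Γ_S=-1.000000; launch V₁=2·25/25=2.000000
k=0 src: V=2.0000
k=1 load: inc=2.000000, refl=2.000000·1.000000=2.0000; V=0.000000+2.000000+2.000000=4.0000
k=2 src: inc=2.000000, refl=2.000000·-1.000000=-2.0000; V=2.000000+2.000000+-2.000000=2.0000
k=3 load: inc=-2.000000, refl=-2.000000·1.000000=-2.0000; V=4.000000+-2.000000+-2.000000=0.0000
k=4 src: inc=-2.000000, refl=-2.000000·-1.000000=2.0000; V=2.000000+-2.000000+2.000000=2.0000
k=5 load: inc=2.000000, refl=2.000000·1.000000=2.0000; V=0.000000+2.000000+2.000000=4.0000

0 0 source 2.0000
1 1 load 4.0000
2 2 source 2.0000
3 3 load 0.0000
4 4 source 2.0000
5 5 load 4.0000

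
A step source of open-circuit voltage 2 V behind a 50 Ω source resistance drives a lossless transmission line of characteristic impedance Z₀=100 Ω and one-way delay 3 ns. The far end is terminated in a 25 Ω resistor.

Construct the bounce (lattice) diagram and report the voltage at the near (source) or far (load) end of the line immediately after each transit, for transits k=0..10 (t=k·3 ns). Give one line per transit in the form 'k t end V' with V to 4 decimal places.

0 0 source 1.3333
1 3 load 0.5333
2 6 source 0.8000
3 9 load 0.6400
4 12 source 0.6933
5 15 load 0.6613
6 18 source 0.6720
7 21 load 0.6656
8 24 source 0.6677
9 27 load 0.6665
10 30 source 0.6669

Γ_L=-0.600000, Γ_S=-0.333333; launch V₁=2·100/150=1.333333
k=0 src: V=1.3333
k=1 load: inc=1.333333, refl=1.333333·-0.600000=-0.8000; V=0.000000+1.333333+-0.800000=0.5333
k=2 src: inc=-0.800000, refl=-0.800000·-0.333333=0.2667; V=1.333333+-0.800000+0.266667=0.8000
k=3 load: inc=0.266667, refl=0.266667·-0.600000=-0.1600; V=0.533333+0.266667+-0.160000=0.6400
k=4 src: inc=-0.160000, refl=-0.160000·-0.333333=0.0533; V=0.800000+-0.160000+0.053333=0.6933
k=5 load: inc=0.053333, refl=0.053333·-0.600000=-0.0320; V=0.640000+0.053333+-0.032000=0.6613
k=6 src: inc=-0.032000, refl=-0.032000·-0.333333=0.0107; V=0.693333+-0.032000+0.010667=0.6720
k=7 load: inc=0.010667, refl=0.010667·-0.600000=-0.0064; V=0.661333+0.010667+-0.006400=0.6656
k=8 src: inc=-0.006400, refl=-0.006400·-0.333333=0.0021; V=0.672000+-0.006400+0.002133=0.6677
k=9 load: inc=0.002133, refl=0.002133·-0.600000=-0.0013; V=0.665600+0.002133+-0.001280=0.6665
k=10 src: inc=-0.001280, refl=-0.001280·-0.333333=0.0004; V=0.667733+-0.001280+0.000427=0.6669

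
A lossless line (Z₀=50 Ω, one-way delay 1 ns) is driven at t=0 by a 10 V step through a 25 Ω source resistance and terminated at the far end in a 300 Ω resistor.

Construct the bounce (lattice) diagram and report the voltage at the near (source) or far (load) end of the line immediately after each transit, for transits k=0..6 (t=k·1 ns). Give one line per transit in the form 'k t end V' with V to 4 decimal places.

Γ_L=0.714286, Γ_S=-0.333333; launch V₁=10·50/75=6.666667
k=0 src: V=6.6667
k=1 load: inc=6.666667, refl=6.666667·0.714286=4.7619; V=0.000000+6.666667+4.761905=11.4286
k=2 src: inc=4.761905, refl=4.761905·-0.333333=-1.5873; V=6.666667+4.761905+-1.587302=9.8413
k=3 load: inc=-1.587302, refl=-1.587302·0.714286=-1.1338; V=11.428571+-1.587302+-1.133787=8.7075
k=4 src: inc=-1.133787, refl=-1.133787·-0.333333=0.3779; V=9.841270+-1.133787+0.377929=9.0854
k=5 load: inc=0.377929, refl=0.377929·0.714286=0.2699; V=8.707483+0.377929+0.269949=9.3554
k=6 src: inc=0.269949, refl=0.269949·-0.333333=-0.0900; V=9.085412+0.269949+-0.089983=9.2654

0 0 source 6.6667
1 1 load 11.4286
2 2 source 9.8413
3 3 load 8.7075
4 4 source 9.0854
5 5 load 9.3554
6 6 source 9.2654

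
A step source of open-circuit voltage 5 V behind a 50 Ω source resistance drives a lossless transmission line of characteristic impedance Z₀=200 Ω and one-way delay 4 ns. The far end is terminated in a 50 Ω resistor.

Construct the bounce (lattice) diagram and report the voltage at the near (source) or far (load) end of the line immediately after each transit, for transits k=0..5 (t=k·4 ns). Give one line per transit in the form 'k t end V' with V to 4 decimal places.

Γ_L=-0.600000, Γ_S=-0.600000; launch V₁=5·200/250=4.000000
k=0 src: V=4.0000
k=1 load: inc=4.000000, refl=4.000000·-0.600000=-2.4000; V=0.000000+4.000000+-2.400000=1.6000
k=2 src: inc=-2.400000, refl=-2.400000·-0.600000=1.4400; V=4.000000+-2.400000+1.440000=3.0400
k=3 load: inc=1.440000, refl=1.440000·-0.600000=-0.8640; V=1.600000+1.440000+-0.864000=2.1760
k=4 src: inc=-0.864000, refl=-0.864000·-0.600000=0.5184; V=3.040000+-0.864000+0.518400=2.6944
k=5 load: inc=0.518400, refl=0.518400·-0.600000=-0.3110; V=2.176000+0.518400+-0.311040=2.3834

0 0 source 4.0000
1 4 load 1.6000
2 8 source 3.0400
3 12 load 2.1760
4 16 source 2.6944
5 20 load 2.3834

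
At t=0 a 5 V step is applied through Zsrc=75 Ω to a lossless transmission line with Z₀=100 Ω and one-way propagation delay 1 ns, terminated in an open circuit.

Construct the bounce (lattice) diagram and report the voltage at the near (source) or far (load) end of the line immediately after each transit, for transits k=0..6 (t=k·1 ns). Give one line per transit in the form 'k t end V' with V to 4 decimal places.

Γ_L=1.000000, Γ_S=-0.142857; launch V₁=5·100/175=2.857143
k=0 src: V=2.8571
k=1 load: inc=2.857143, refl=2.857143·1.000000=2.8571; V=0.000000+2.857143+2.857143=5.7143
k=2 src: inc=2.857143, refl=2.857143·-0.142857=-0.4082; V=2.857143+2.857143+-0.408163=5.3061
k=3 load: inc=-0.408163, refl=-0.408163·1.000000=-0.4082; V=5.714286+-0.408163+-0.408163=4.8980
k=4 src: inc=-0.408163, refl=-0.408163·-0.142857=0.0583; V=5.306122+-0.408163+0.058309=4.9563
k=5 load: inc=0.058309, refl=0.058309·1.000000=0.0583; V=4.897959+0.058309+0.058309=5.0146
k=6 src: inc=0.058309, refl=0.058309·-0.142857=-0.0083; V=4.956268+0.058309+-0.008330=5.0062

0 0 source 2.8571
1 1 load 5.7143
2 2 source 5.3061
3 3 load 4.8980
4 4 source 4.9563
5 5 load 5.0146
6 6 source 5.0062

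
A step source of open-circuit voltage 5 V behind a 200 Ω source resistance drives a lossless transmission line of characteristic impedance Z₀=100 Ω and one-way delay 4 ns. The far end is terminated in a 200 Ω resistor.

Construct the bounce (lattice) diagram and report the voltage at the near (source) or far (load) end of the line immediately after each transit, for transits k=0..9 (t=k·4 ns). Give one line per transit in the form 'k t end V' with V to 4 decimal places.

Γ_L=0.333333, Γ_S=0.333333; launch V₁=5·100/300=1.666667
k=0 src: V=1.6667
k=1 load: inc=1.666667, refl=1.666667·0.333333=0.5556; V=0.000000+1.666667+0.555556=2.2222
k=2 src: inc=0.555556, refl=0.555556·0.333333=0.1852; V=1.666667+0.555556+0.185185=2.4074
k=3 load: inc=0.185185, refl=0.185185·0.333333=0.0617; V=2.222222+0.185185+0.061728=2.4691
k=4 src: inc=0.061728, refl=0.061728·0.333333=0.0206; V=2.407407+0.061728+0.020576=2.4897
k=5 load: inc=0.020576, refl=0.020576·0.333333=0.0069; V=2.469136+0.020576+0.006859=2.4966
k=6 src: inc=0.006859, refl=0.006859·0.333333=0.0023; V=2.489712+0.006859+0.002286=2.4989
k=7 load: inc=0.002286, refl=0.002286·0.333333=0.0008; V=2.496571+0.002286+0.000762=2.4996
k=8 src: inc=0.000762, refl=0.000762·0.333333=0.0003; V=2.498857+0.000762+0.000254=2.4999
k=9 load: inc=0.000254, refl=0.000254·0.333333=0.0001; V=2.499619+0.000254+0.000085=2.5000

0 0 source 1.6667
1 4 load 2.2222
2 8 source 2.4074
3 12 load 2.4691
4 16 source 2.4897
5 20 load 2.4966
6 24 source 2.4989
7 28 load 2.4996
8 32 source 2.4999
9 36 load 2.5000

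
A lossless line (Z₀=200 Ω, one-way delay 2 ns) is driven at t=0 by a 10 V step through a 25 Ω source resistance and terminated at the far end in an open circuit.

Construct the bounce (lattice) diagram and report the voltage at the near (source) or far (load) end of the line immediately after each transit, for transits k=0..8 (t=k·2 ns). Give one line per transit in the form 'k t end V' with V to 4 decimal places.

Γ_L=1.000000, Γ_S=-0.777778; launch V₁=10·200/225=8.888889
k=0 src: V=8.8889
k=1 load: inc=8.888889, refl=8.888889·1.000000=8.8889; V=0.000000+8.888889+8.888889=17.7778
k=2 src: inc=8.888889, refl=8.888889·-0.777778=-6.9136; V=8.888889+8.888889+-6.913580=10.8642
k=3 load: inc=-6.913580, refl=-6.913580·1.000000=-6.9136; V=17.777778+-6.913580+-6.913580=3.9506
k=4 src: inc=-6.913580, refl=-6.913580·-0.777778=5.3772; V=10.864198+-6.913580+5.377229=9.3278
k=5 load: inc=5.377229, refl=5.377229·1.000000=5.3772; V=3.950617+5.377229+5.377229=14.7051
k=6 src: inc=5.377229, refl=5.377229·-0.777778=-4.1823; V=9.327846+5.377229+-4.182289=10.5228
k=7 load: inc=-4.182289, refl=-4.182289·1.000000=-4.1823; V=14.705075+-4.182289+-4.182289=6.3405
k=8 src: inc=-4.182289, refl=-4.182289·-0.777778=3.2529; V=10.522786+-4.182289+3.252892=9.5934

0 0 source 8.8889
1 2 load 17.7778
2 4 source 10.8642
3 6 load 3.9506
4 8 source 9.3278
5 10 load 14.7051
6 12 source 10.5228
7 14 load 6.3405
8 16 source 9.5934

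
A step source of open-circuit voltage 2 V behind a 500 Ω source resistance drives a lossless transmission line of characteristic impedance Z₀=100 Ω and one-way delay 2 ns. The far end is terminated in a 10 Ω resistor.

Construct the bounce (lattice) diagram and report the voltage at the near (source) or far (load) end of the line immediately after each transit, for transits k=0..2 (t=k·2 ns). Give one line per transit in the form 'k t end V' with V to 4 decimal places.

0 0 source 0.3333
1 2 load 0.0606
2 4 source -0.1212

Γ_L=-0.818182, Γ_S=0.666667; launch V₁=2·100/600=0.333333
k=0 src: V=0.3333
k=1 load: inc=0.333333, refl=0.333333·-0.818182=-0.2727; V=0.000000+0.333333+-0.272727=0.0606
k=2 src: inc=-0.272727, refl=-0.272727·0.666667=-0.1818; V=0.333333+-0.272727+-0.181818=-0.1212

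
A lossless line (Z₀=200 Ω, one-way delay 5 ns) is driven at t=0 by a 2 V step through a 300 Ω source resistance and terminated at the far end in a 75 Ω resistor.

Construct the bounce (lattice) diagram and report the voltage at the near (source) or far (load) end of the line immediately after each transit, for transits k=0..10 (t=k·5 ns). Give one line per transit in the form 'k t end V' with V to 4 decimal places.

Γ_L=-0.454545, Γ_S=0.200000; launch V₁=2·200/500=0.800000
k=0 src: V=0.8000
k=1 load: inc=0.800000, refl=0.800000·-0.454545=-0.3636; V=0.000000+0.800000+-0.363636=0.4364
k=2 src: inc=-0.363636, refl=-0.363636·0.200000=-0.0727; V=0.800000+-0.363636+-0.072727=0.3636
k=3 load: inc=-0.072727, refl=-0.072727·-0.454545=0.0331; V=0.436364+-0.072727+0.033058=0.3967
k=4 src: inc=0.033058, refl=0.033058·0.200000=0.0066; V=0.363636+0.033058+0.006612=0.4033
k=5 load: inc=0.006612, refl=0.006612·-0.454545=-0.0030; V=0.396694+0.006612+-0.003005=0.4003
k=6 src: inc=-0.003005, refl=-0.003005·0.200000=-0.0006; V=0.403306+-0.003005+-0.000601=0.3997
k=7 load: inc=-0.000601, refl=-0.000601·-0.454545=0.0003; V=0.400301+-0.000601+0.000273=0.4000
k=8 src: inc=0.000273, refl=0.000273·0.200000=0.0001; V=0.399699+0.000273+0.000055=0.4000
k=9 load: inc=0.000055, refl=0.000055·-0.454545=-0.0000; V=0.399973+0.000055+-0.000025=0.4000
k=10 src: inc=-0.000025, refl=-0.000025·0.200000=-0.0000; V=0.400027+-0.000025+-0.000005=0.4000

0 0 source 0.8000
1 5 load 0.4364
2 10 source 0.3636
3 15 load 0.3967
4 20 source 0.4033
5 25 load 0.4003
6 30 source 0.3997
7 35 load 0.4000
8 40 source 0.4000
9 45 load 0.4000
10 50 source 0.4000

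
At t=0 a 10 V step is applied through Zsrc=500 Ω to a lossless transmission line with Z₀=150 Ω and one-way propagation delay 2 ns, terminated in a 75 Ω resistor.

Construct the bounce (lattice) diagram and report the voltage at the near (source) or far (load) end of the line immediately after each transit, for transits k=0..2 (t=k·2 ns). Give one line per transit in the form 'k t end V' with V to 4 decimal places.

0 0 source 2.3077
1 2 load 1.5385
2 4 source 1.1243

Γ_L=-0.333333, Γ_S=0.538462; launch V₁=10·150/650=2.307692
k=0 src: V=2.3077
k=1 load: inc=2.307692, refl=2.307692·-0.333333=-0.7692; V=0.000000+2.307692+-0.769231=1.5385
k=2 src: inc=-0.769231, refl=-0.769231·0.538462=-0.4142; V=2.307692+-0.769231+-0.414201=1.1243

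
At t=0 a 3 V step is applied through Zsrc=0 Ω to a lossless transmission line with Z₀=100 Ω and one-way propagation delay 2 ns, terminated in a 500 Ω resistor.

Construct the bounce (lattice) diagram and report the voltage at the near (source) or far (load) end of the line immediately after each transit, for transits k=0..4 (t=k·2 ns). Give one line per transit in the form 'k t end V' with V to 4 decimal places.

Γ_L=0.666667, Γ_S=-1.000000; launch V₁=3·100/100=3.000000
k=0 src: V=3.0000
k=1 load: inc=3.000000, refl=3.000000·0.666667=2.0000; V=0.000000+3.000000+2.000000=5.0000
k=2 src: inc=2.000000, refl=2.000000·-1.000000=-2.0000; V=3.000000+2.000000+-2.000000=3.0000
k=3 load: inc=-2.000000, refl=-2.000000·0.666667=-1.3333; V=5.000000+-2.000000+-1.333333=1.6667
k=4 src: inc=-1.333333, refl=-1.333333·-1.000000=1.3333; V=3.000000+-1.333333+1.333333=3.0000

0 0 source 3.0000
1 2 load 5.0000
2 4 source 3.0000
3 6 load 1.6667
4 8 source 3.0000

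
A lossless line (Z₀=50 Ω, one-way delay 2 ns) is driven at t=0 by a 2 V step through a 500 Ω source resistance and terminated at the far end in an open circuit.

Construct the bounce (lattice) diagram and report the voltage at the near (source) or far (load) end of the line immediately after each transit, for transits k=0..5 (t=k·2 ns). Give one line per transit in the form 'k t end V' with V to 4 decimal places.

0 0 source 0.1818
1 2 load 0.3636
2 4 source 0.5124
3 6 load 0.6612
4 8 source 0.7829
5 10 load 0.9046

Γ_L=1.000000, Γ_S=0.818182; launch V₁=2·50/550=0.181818
k=0 src: V=0.1818
k=1 load: inc=0.181818, refl=0.181818·1.000000=0.1818; V=0.000000+0.181818+0.181818=0.3636
k=2 src: inc=0.181818, refl=0.181818·0.818182=0.1488; V=0.181818+0.181818+0.148760=0.5124
k=3 load: inc=0.148760, refl=0.148760·1.000000=0.1488; V=0.363636+0.148760+0.148760=0.6612
k=4 src: inc=0.148760, refl=0.148760·0.818182=0.1217; V=0.512397+0.148760+0.121713=0.7829
k=5 load: inc=0.121713, refl=0.121713·1.000000=0.1217; V=0.661157+0.121713+0.121713=0.9046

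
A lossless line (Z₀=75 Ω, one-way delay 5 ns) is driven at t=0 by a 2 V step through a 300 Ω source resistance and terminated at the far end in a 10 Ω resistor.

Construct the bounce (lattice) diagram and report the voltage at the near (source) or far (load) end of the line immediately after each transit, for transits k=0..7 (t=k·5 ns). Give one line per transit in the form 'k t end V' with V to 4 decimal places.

0 0 source 0.4000
1 5 load 0.0941
2 10 source -0.0894
3 15 load 0.0509
4 20 source 0.1351
5 25 load 0.0707
6 30 source 0.0321
7 35 load 0.0617

Γ_L=-0.764706, Γ_S=0.600000; launch V₁=2·75/375=0.400000
k=0 src: V=0.4000
k=1 load: inc=0.400000, refl=0.400000·-0.764706=-0.3059; V=0.000000+0.400000+-0.305882=0.0941
k=2 src: inc=-0.305882, refl=-0.305882·0.600000=-0.1835; V=0.400000+-0.305882+-0.183529=-0.0894
k=3 load: inc=-0.183529, refl=-0.183529·-0.764706=0.1403; V=0.094118+-0.183529+0.140346=0.0509
k=4 src: inc=0.140346, refl=0.140346·0.600000=0.0842; V=-0.089412+0.140346+0.084208=0.1351
k=5 load: inc=0.084208, refl=0.084208·-0.764706=-0.0644; V=0.050934+0.084208+-0.064394=0.0707
k=6 src: inc=-0.064394, refl=-0.064394·0.600000=-0.0386; V=0.135142+-0.064394+-0.038636=0.0321
k=7 load: inc=-0.038636, refl=-0.038636·-0.764706=0.0295; V=0.070748+-0.038636+0.029546=0.0617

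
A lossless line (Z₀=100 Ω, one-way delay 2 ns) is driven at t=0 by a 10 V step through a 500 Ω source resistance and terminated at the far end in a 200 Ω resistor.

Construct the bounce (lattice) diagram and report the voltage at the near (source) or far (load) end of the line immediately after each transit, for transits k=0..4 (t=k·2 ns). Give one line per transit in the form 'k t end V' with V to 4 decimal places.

0 0 source 1.6667
1 2 load 2.2222
2 4 source 2.5926
3 6 load 2.7160
4 8 source 2.7984

Γ_L=0.333333, Γ_S=0.666667; launch V₁=10·100/600=1.666667
k=0 src: V=1.6667
k=1 load: inc=1.666667, refl=1.666667·0.333333=0.5556; V=0.000000+1.666667+0.555556=2.2222
k=2 src: inc=0.555556, refl=0.555556·0.666667=0.3704; V=1.666667+0.555556+0.370370=2.5926
k=3 load: inc=0.370370, refl=0.370370·0.333333=0.1235; V=2.222222+0.370370+0.123457=2.7160
k=4 src: inc=0.123457, refl=0.123457·0.666667=0.0823; V=2.592593+0.123457+0.082305=2.7984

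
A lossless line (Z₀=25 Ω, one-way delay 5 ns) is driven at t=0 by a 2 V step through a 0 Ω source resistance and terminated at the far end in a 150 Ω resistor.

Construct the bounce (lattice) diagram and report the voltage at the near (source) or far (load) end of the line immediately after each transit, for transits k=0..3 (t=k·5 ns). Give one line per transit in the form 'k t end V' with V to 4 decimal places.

0 0 source 2.0000
1 5 load 3.4286
2 10 source 2.0000
3 15 load 0.9796

Γ_L=0.714286, Γ_S=-1.000000; launch V₁=2·25/25=2.000000
k=0 src: V=2.0000
k=1 load: inc=2.000000, refl=2.000000·0.714286=1.4286; V=0.000000+2.000000+1.428571=3.4286
k=2 src: inc=1.428571, refl=1.428571·-1.000000=-1.4286; V=2.000000+1.428571+-1.428571=2.0000
k=3 load: inc=-1.428571, refl=-1.428571·0.714286=-1.0204; V=3.428571+-1.428571+-1.020408=0.9796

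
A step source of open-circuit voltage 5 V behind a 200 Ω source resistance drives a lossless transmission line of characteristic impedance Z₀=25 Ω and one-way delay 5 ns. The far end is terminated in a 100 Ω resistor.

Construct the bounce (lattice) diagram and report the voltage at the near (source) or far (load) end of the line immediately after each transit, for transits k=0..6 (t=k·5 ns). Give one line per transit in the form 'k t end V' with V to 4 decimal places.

0 0 source 0.5556
1 5 load 0.8889
2 10 source 1.1481
3 15 load 1.3037
4 20 source 1.4247
5 25 load 1.4973
6 30 source 1.5537

Γ_L=0.600000, Γ_S=0.777778; launch V₁=5·25/225=0.555556
k=0 src: V=0.5556
k=1 load: inc=0.555556, refl=0.555556·0.600000=0.3333; V=0.000000+0.555556+0.333333=0.8889
k=2 src: inc=0.333333, refl=0.333333·0.777778=0.2593; V=0.555556+0.333333+0.259259=1.1481
k=3 load: inc=0.259259, refl=0.259259·0.600000=0.1556; V=0.888889+0.259259+0.155556=1.3037
k=4 src: inc=0.155556, refl=0.155556·0.777778=0.1210; V=1.148148+0.155556+0.120988=1.4247
k=5 load: inc=0.120988, refl=0.120988·0.600000=0.0726; V=1.303704+0.120988+0.072593=1.4973
k=6 src: inc=0.072593, refl=0.072593·0.777778=0.0565; V=1.424691+0.072593+0.056461=1.5537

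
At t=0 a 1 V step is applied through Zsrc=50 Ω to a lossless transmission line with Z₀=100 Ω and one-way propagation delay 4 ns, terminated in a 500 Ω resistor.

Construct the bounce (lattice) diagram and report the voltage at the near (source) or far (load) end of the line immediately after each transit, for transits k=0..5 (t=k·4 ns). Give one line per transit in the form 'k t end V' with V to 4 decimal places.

0 0 source 0.6667
1 4 load 1.1111
2 8 source 0.9630
3 12 load 0.8642
4 16 source 0.8971
5 20 load 0.9191

Γ_L=0.666667, Γ_S=-0.333333; launch V₁=1·100/150=0.666667
k=0 src: V=0.6667
k=1 load: inc=0.666667, refl=0.666667·0.666667=0.4444; V=0.000000+0.666667+0.444444=1.1111
k=2 src: inc=0.444444, refl=0.444444·-0.333333=-0.1481; V=0.666667+0.444444+-0.148148=0.9630
k=3 load: inc=-0.148148, refl=-0.148148·0.666667=-0.0988; V=1.111111+-0.148148+-0.098765=0.8642
k=4 src: inc=-0.098765, refl=-0.098765·-0.333333=0.0329; V=0.962963+-0.098765+0.032922=0.8971
k=5 load: inc=0.032922, refl=0.032922·0.666667=0.0219; V=0.864198+0.032922+0.021948=0.9191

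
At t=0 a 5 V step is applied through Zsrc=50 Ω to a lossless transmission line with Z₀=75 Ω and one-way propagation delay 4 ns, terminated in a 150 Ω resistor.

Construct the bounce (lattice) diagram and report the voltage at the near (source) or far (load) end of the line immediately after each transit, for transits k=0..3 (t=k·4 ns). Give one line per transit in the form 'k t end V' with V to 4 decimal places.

Γ_L=0.333333, Γ_S=-0.200000; launch V₁=5·75/125=3.000000
k=0 src: V=3.0000
k=1 load: inc=3.000000, refl=3.000000·0.333333=1.0000; V=0.000000+3.000000+1.000000=4.0000
k=2 src: inc=1.000000, refl=1.000000·-0.200000=-0.2000; V=3.000000+1.000000+-0.200000=3.8000
k=3 load: inc=-0.200000, refl=-0.200000·0.333333=-0.0667; V=4.000000+-0.200000+-0.066667=3.7333

0 0 source 3.0000
1 4 load 4.0000
2 8 source 3.8000
3 12 load 3.7333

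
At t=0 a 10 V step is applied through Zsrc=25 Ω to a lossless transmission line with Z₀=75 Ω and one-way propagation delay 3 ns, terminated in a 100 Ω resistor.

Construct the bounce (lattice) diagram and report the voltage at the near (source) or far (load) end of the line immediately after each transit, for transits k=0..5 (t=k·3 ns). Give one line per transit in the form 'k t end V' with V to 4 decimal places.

0 0 source 7.5000
1 3 load 8.5714
2 6 source 8.0357
3 9 load 7.9592
4 12 source 7.9974
5 15 load 8.0029

Γ_L=0.142857, Γ_S=-0.500000; launch V₁=10·75/100=7.500000
k=0 src: V=7.5000
k=1 load: inc=7.500000, refl=7.500000·0.142857=1.0714; V=0.000000+7.500000+1.071429=8.5714
k=2 src: inc=1.071429, refl=1.071429·-0.500000=-0.5357; V=7.500000+1.071429+-0.535714=8.0357
k=3 load: inc=-0.535714, refl=-0.535714·0.142857=-0.0765; V=8.571429+-0.535714+-0.076531=7.9592
k=4 src: inc=-0.076531, refl=-0.076531·-0.500000=0.0383; V=8.035714+-0.076531+0.038265=7.9974
k=5 load: inc=0.038265, refl=0.038265·0.142857=0.0055; V=7.959184+0.038265+0.005466=8.0029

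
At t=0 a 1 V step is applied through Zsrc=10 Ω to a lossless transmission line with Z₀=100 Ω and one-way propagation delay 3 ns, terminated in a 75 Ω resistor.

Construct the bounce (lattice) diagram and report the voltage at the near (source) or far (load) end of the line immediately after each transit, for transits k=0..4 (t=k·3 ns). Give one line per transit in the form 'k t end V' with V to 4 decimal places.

0 0 source 0.9091
1 3 load 0.7792
2 6 source 0.8855
3 9 load 0.8703
4 12 source 0.8827

Γ_L=-0.142857, Γ_S=-0.818182; launch V₁=1·100/110=0.909091
k=0 src: V=0.9091
k=1 load: inc=0.909091, refl=0.909091·-0.142857=-0.1299; V=0.000000+0.909091+-0.129870=0.7792
k=2 src: inc=-0.129870, refl=-0.129870·-0.818182=0.1063; V=0.909091+-0.129870+0.106257=0.8855
k=3 load: inc=0.106257, refl=0.106257·-0.142857=-0.0152; V=0.779221+0.106257+-0.015180=0.8703
k=4 src: inc=-0.015180, refl=-0.015180·-0.818182=0.0124; V=0.885478+-0.015180+0.012420=0.8827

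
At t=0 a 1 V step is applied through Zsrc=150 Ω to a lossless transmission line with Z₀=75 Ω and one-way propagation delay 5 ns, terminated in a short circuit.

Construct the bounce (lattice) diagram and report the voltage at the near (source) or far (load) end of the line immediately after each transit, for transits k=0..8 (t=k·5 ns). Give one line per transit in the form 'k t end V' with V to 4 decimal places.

Γ_L=-1.000000, Γ_S=0.333333; launch V₁=1·75/225=0.333333
k=0 src: V=0.3333
k=1 load: inc=0.333333, refl=0.333333·-1.000000=-0.3333; V=0.000000+0.333333+-0.333333=0.0000
k=2 src: inc=-0.333333, refl=-0.333333·0.333333=-0.1111; V=0.333333+-0.333333+-0.111111=-0.1111
k=3 load: inc=-0.111111, refl=-0.111111·-1.000000=0.1111; V=0.000000+-0.111111+0.111111=0.0000
k=4 src: inc=0.111111, refl=0.111111·0.333333=0.0370; V=-0.111111+0.111111+0.037037=0.0370
k=5 load: inc=0.037037, refl=0.037037·-1.000000=-0.0370; V=0.000000+0.037037+-0.037037=0.0000
k=6 src: inc=-0.037037, refl=-0.037037·0.333333=-0.0123; V=0.037037+-0.037037+-0.012346=-0.0123
k=7 load: inc=-0.012346, refl=-0.012346·-1.000000=0.0123; V=0.000000+-0.012346+0.012346=0.0000
k=8 src: inc=0.012346, refl=0.012346·0.333333=0.0041; V=-0.012346+0.012346+0.004115=0.0041

0 0 source 0.3333
1 5 load 0.0000
2 10 source -0.1111
3 15 load 0.0000
4 20 source 0.0370
5 25 load 0.0000
6 30 source -0.0123
7 35 load 0.0000
8 40 source 0.0041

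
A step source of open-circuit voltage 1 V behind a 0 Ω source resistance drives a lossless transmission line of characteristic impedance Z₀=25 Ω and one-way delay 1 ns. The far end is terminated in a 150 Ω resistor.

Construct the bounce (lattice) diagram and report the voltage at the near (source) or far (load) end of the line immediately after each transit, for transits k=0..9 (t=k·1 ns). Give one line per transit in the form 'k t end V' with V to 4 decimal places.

0 0 source 1.0000
1 1 load 1.7143
2 2 source 1.0000
3 3 load 0.4898
4 4 source 1.0000
5 5 load 1.3644
6 6 source 1.0000
7 7 load 0.7397
8 8 source 1.0000
9 9 load 1.1859

Γ_L=0.714286, Γ_S=-1.000000; launch V₁=1·25/25=1.000000
k=0 src: V=1.0000
k=1 load: inc=1.000000, refl=1.000000·0.714286=0.7143; V=0.000000+1.000000+0.714286=1.7143
k=2 src: inc=0.714286, refl=0.714286·-1.000000=-0.7143; V=1.000000+0.714286+-0.714286=1.0000
k=3 load: inc=-0.714286, refl=-0.714286·0.714286=-0.5102; V=1.714286+-0.714286+-0.510204=0.4898
k=4 src: inc=-0.510204, refl=-0.510204·-1.000000=0.5102; V=1.000000+-0.510204+0.510204=1.0000
k=5 load: inc=0.510204, refl=0.510204·0.714286=0.3644; V=0.489796+0.510204+0.364431=1.3644
k=6 src: inc=0.364431, refl=0.364431·-1.000000=-0.3644; V=1.000000+0.364431+-0.364431=1.0000
k=7 load: inc=-0.364431, refl=-0.364431·0.714286=-0.2603; V=1.364431+-0.364431+-0.260308=0.7397
k=8 src: inc=-0.260308, refl=-0.260308·-1.000000=0.2603; V=1.000000+-0.260308+0.260308=1.0000
k=9 load: inc=0.260308, refl=0.260308·0.714286=0.1859; V=0.739692+0.260308+0.185934=1.1859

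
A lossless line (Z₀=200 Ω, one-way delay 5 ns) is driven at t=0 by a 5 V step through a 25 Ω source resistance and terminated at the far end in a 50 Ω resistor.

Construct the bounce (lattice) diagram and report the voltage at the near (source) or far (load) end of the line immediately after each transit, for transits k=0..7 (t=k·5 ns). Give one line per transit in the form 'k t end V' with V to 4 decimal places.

0 0 source 4.4444
1 5 load 1.7778
2 10 source 3.8519
3 15 load 2.6074
4 20 source 3.5753
5 25 load 2.9946
6 30 source 3.4463
7 35 load 3.1752

Γ_L=-0.600000, Γ_S=-0.777778; launch V₁=5·200/225=4.444444
k=0 src: V=4.4444
k=1 load: inc=4.444444, refl=4.444444·-0.600000=-2.6667; V=0.000000+4.444444+-2.666667=1.7778
k=2 src: inc=-2.666667, refl=-2.666667·-0.777778=2.0741; V=4.444444+-2.666667+2.074074=3.8519
k=3 load: inc=2.074074, refl=2.074074·-0.600000=-1.2444; V=1.777778+2.074074+-1.244444=2.6074
k=4 src: inc=-1.244444, refl=-1.244444·-0.777778=0.9679; V=3.851852+-1.244444+0.967901=3.5753
k=5 load: inc=0.967901, refl=0.967901·-0.600000=-0.5807; V=2.607407+0.967901+-0.580741=2.9946
k=6 src: inc=-0.580741, refl=-0.580741·-0.777778=0.4517; V=3.575309+-0.580741+0.451687=3.4463
k=7 load: inc=0.451687, refl=0.451687·-0.600000=-0.2710; V=2.994568+0.451687+-0.271012=3.1752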